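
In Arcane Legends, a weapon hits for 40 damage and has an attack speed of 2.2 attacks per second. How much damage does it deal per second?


DPS = damage * attack_speed
= 40 * 2.2
= 88.0

88.0 DPS


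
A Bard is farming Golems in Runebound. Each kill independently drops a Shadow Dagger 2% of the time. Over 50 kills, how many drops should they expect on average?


Expected drops = kills * (drop_rate / 100)
= 50 * (2 / 100)
= 50 * 0.02
= 1.0

1.0 drops


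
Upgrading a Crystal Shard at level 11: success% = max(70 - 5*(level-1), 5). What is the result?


raw_rate = 70 - 5 * (11 - 1)
= 70 - 5 * 10
= 70 - 50
= 20
Apply floor: max(20, 5) = 20%

20%


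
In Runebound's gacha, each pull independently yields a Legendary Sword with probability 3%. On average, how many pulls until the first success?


Expected pulls for a geometric distribution = 1/p = 100 / rate%
= 100 / 3
= 33.33

33.33 pulls


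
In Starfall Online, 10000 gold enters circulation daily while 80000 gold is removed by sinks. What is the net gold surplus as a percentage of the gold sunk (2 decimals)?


Net gold = 10000 - 80000 = -70000
Inflation rate = net / sunk * 100 = -70000 / 80000 * 100
= -0.875 * 100
= -87.50%

-87.50%


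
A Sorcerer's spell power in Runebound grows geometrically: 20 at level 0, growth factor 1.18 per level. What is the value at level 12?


value = base * growth^level
= 20 * 1.18^12
= 20 * 7.287593
= 145.75

145.75 spell power


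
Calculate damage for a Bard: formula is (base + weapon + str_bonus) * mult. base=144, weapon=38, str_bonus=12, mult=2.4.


Sum base + weapon + str = 144 + 38 + 12 = 194
Multiply by 2.4:
194 * 2.4 = 465.6

465.6 damage


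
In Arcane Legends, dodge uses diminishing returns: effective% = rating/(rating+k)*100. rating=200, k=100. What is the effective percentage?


effective% = rating / (rating + k) * 100
= 200 / (200 + 100) * 100
= 200 / 300 * 100
= 0.666667 * 100
= 66.67%

66.67%


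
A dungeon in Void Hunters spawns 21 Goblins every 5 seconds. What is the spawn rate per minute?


Spawns per minute = count * (60 / interval)
= 21 * (60 / 5)
= 21 * 12.0
= 252.0

252.0 per minute


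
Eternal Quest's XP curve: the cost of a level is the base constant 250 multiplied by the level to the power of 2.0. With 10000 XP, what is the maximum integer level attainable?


XP = 250 * level^2.0, so level = (XP / 250)^(1/2.0)
= (10000 / 250)^(1/2.0)
= 40.0^0.5
= 6.3246
Floor: level = 6

level 6


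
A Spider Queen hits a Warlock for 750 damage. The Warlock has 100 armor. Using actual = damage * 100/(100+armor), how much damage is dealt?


actual = 750 * 100 / (100 + 100)
= 750 * 100 / 200
= 75000 / 200
= 375.00

375.00 damage


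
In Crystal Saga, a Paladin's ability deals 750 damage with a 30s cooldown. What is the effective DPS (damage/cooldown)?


DPS = damage / cooldown
= 750 / 30
= 25.00

25.00 DPS


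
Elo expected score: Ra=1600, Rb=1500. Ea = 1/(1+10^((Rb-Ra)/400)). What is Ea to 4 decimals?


Elo expected score: Ea = 1/(1 + 10^((Rb-Ra)/400))
Rb - Ra = 1500 - 1600 = -100
(Rb-Ra)/400 = -100/400 = -0.25
10^-0.25 = 0.562341
Ea = 1/(1 + 0.562341) = 1/1.562341 = 0.6401

0.6401


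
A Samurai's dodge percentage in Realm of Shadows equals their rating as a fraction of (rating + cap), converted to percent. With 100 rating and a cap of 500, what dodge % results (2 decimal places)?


dodge% = 100 / (100 + 500) * 100
= 100 / 600 * 100
= 0.166667 * 100
= 16.67%

16.67%


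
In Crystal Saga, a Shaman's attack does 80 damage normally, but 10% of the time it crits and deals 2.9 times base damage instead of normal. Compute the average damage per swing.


E[dmg] = base * (1 + crit_chance * (crit_mult - 1))
cc as decimal = 10/100 = 0.1
cm - 1 = 2.9 - 1 = 1.9
Bonus factor = 0.1 * 1.9 = 0.19
Total multiplier = 1 + 0.19 = 1.19
Expected damage = 80 * 1.19 = 95.20

95.20 damage


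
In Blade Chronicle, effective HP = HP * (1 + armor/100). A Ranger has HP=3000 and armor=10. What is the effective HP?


EHP = 3000 * (1 + 10/100)
= 3000 * (1 + 0.1)
= 3000 * 1.1
= 3300.0

3300.0 EHP


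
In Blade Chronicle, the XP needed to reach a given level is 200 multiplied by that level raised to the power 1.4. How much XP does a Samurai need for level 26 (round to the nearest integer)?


XP = 200 * level^1.4
Substitute level = 26:
XP = 200 * 26^1.4
= 200 * 95.7112
= 19142

19142 XP


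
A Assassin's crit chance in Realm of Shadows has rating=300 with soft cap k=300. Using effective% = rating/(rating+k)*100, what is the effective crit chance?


effective% = rating / (rating + k) * 100
= 300 / (300 + 300) * 100
= 300 / 600 * 100
= 0.5 * 100
= 50.00%

50.00%


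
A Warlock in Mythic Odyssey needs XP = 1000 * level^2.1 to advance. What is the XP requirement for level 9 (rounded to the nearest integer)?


XP = 1000 * level^2.1
Substitute level = 9:
XP = 1000 * 9^2.1
= 1000 * 100.9042
= 100904

100904 XP


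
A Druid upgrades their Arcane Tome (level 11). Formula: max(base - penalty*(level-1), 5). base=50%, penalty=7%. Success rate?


raw_rate = 50 - 7 * (11 - 1)
= 50 - 7 * 10
= 50 - 70
= -20
Apply floor: max(-20, 5) = 5%

5%


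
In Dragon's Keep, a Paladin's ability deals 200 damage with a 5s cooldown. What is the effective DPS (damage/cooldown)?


DPS = damage / cooldown
= 200 / 5
= 40.00

40.00 DPS


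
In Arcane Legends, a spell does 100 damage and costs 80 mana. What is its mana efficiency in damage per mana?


Efficiency = damage / mana
= 100 / 80
= 1.25

1.25 dmg/mana


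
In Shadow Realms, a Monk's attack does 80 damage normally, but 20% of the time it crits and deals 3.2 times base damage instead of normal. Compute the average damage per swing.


E[dmg] = base * (1 + crit_chance * (crit_mult - 1))
cc as decimal = 20/100 = 0.2
cm - 1 = 3.2 - 1 = 2.2
Bonus factor = 0.2 * 2.2 = 0.44
Total multiplier = 1 + 0.44 = 1.44
Expected damage = 80 * 1.44 = 115.20

115.20 damage


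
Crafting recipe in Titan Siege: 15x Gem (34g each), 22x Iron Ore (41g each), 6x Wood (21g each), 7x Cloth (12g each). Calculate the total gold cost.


Cost breakdown:
  Gem: 15 * 34 = 510
  Iron Ore: 22 * 41 = 902
  Wood: 6 * 21 = 126
  Cloth: 7 * 12 = 84
Total = 510 + 902 + 126 + 84 = 1622

1622 gold


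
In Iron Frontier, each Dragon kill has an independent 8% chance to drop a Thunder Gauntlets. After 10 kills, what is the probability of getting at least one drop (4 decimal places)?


P(at least one) = 1 - P(none) = 1 - (1-p)^n
p = 8/100 = 0.08
1 - p = 0.92
(1 - p)^10 = 0.92^10 = 0.434388
P(at least one) = 1 - 0.434388 = 0.5656

0.5656


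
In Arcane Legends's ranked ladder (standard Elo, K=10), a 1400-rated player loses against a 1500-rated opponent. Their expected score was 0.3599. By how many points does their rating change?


Elo update: delta = K * (S - Ea), where S = 0 (loses)
S - Ea = 0 - 0.3599 = -0.3599
Rating change = 10 * -0.3599
= -3.60

-3.60 rating points


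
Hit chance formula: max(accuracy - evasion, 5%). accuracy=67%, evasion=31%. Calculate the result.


accuracy - evasion = 67 - 31 = 36
Apply floor: max(36, 5) = 36
Hit chance = 36%

36%


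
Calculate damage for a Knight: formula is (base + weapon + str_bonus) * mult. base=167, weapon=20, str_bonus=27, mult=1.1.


Sum base + weapon + str = 167 + 20 + 27 = 214
Multiply by 1.1:
214 * 1.1 = 235.4

235.4 damage


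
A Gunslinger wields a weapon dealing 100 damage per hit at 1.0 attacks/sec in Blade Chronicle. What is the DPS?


DPS = damage * attack_speed
= 100 * 1.0
= 100.0

100.0 DPS


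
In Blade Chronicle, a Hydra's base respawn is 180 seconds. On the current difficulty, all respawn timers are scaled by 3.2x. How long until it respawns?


Respawn time = base * multiplier
= 180 * 3.2
= 576.0 seconds

576.0 seconds


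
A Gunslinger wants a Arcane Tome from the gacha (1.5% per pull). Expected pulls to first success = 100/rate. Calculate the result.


Expected pulls for a geometric distribution = 1/p = 100 / rate%
= 100 / 1.5
= 66.67

66.67 pulls


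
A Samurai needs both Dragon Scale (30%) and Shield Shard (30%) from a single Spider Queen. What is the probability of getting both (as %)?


For independent events, P(both) = P(A) * P(B)
= 30% * 30%
= 900 / 100 %
= 9.0%

9.0%


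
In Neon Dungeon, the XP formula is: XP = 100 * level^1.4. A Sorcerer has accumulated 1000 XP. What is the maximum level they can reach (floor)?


XP = 100 * level^1.4, so level = (XP / 100)^(1/1.4)
= (1000 / 100)^(1/1.4)
= 10.0^0.7143
= 5.1795
Floor: level = 5

level 5


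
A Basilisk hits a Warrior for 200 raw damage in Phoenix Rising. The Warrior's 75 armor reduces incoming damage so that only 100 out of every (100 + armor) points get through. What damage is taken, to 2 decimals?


actual = 200 * 100 / (100 + 75)
= 200 * 100 / 175
= 20000 / 175
= 114.29

114.29 damage


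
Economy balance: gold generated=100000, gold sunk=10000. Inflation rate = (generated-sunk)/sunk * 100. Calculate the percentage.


Net gold = 100000 - 10000 = 90000
Inflation rate = net / sunk * 100 = 90000 / 10000 * 100
= 9.0 * 100
= 900.00%

900.00%


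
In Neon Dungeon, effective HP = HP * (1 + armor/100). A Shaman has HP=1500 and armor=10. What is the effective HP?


EHP = 1500 * (1 + 10/100)
= 1500 * (1 + 0.1)
= 1500 * 1.1
= 1650.0

1650.0 EHP


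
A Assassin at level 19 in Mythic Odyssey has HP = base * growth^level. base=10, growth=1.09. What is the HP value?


value = base * growth^level
= 10 * 1.09^19
= 10 * 5.141661
= 51.42

51.42 HP


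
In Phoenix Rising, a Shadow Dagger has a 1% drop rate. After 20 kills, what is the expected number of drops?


Expected drops = kills * (drop_rate / 100)
= 20 * (1 / 100)
= 20 * 0.01
= 0.2

0.2 drops


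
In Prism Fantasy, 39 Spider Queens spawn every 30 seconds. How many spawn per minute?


Spawns per minute = count * (60 / interval)
= 39 * (60 / 30)
= 39 * 2.0
= 78.0

78.0 per minute


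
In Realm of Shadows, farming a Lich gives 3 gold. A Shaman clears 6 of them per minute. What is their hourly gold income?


Gold per minute = 3 * 6 = 18
Gold per hour = 18 * 60 = 1080

1080 gold/hour


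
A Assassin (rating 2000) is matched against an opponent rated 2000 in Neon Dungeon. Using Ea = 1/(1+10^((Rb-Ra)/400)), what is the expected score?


Elo expected score: Ea = 1/(1 + 10^((Rb-Ra)/400))
Rb - Ra = 2000 - 2000 = 0
(Rb-Ra)/400 = 0/400 = 0.0
10^0.0 = 1.0
Ea = 1/(1 + 1.0) = 1/2.0 = 0.5000

0.5000


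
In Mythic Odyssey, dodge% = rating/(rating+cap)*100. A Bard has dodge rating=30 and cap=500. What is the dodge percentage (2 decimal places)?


dodge% = 30 / (30 + 500) * 100
= 30 / 530 * 100
= 0.056604 * 100
= 5.66%

5.66%


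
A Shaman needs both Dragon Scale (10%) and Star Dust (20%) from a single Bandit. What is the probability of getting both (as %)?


For independent events, P(both) = P(A) * P(B)
= 10% * 20%
= 200 / 100 %
= 2.0%

2.0%


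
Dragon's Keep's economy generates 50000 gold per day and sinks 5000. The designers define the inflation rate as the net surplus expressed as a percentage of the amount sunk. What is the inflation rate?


Net gold = 50000 - 5000 = 45000
Inflation rate = net / sunk * 100 = 45000 / 5000 * 100
= 9.0 * 100
= 900.00%

900.00%


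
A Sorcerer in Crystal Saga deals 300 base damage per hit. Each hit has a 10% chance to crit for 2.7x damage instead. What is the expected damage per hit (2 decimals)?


E[dmg] = base * (1 + crit_chance * (crit_mult - 1))
cc as decimal = 10/100 = 0.1
cm - 1 = 2.7 - 1 = 1.7
Bonus factor = 0.1 * 1.7 = 0.17
Total multiplier = 1 + 0.17 = 1.17
Expected damage = 300 * 1.17 = 351.00

351.00 damage


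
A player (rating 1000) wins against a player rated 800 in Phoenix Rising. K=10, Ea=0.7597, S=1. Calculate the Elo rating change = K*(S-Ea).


Elo update: delta = K * (S - Ea), where S = 1 (wins)
S - Ea = 1 - 0.7597 = 0.2403
Rating change = 10 * 0.2403
= 2.40

2.40 rating points


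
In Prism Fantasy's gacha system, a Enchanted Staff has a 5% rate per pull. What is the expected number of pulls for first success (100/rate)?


Expected pulls for a geometric distribution = 1/p = 100 / rate%
= 100 / 5
= 20.0

20.0 pulls


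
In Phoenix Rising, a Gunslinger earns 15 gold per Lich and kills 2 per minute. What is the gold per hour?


Gold per minute = 15 * 2 = 30
Gold per hour = 30 * 60 = 1800

1800 gold/hour


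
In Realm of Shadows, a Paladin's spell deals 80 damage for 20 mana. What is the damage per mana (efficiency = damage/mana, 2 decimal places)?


Efficiency = damage / mana
= 80 / 20
= 4.00

4.00 dmg/mana


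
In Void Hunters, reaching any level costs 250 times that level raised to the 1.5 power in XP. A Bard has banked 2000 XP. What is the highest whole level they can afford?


XP = 250 * level^1.5, so level = (XP / 250)^(1/1.5)
= (2000 / 250)^(1/1.5)
= 8.0^0.6667
= 4.0
Floor: level = 4

level 4


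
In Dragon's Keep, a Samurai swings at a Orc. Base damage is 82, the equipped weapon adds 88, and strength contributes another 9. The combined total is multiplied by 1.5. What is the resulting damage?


Sum base + weapon + str = 82 + 88 + 9 = 179
Multiply by 1.5:
179 * 1.5 = 268.5

268.5 damage


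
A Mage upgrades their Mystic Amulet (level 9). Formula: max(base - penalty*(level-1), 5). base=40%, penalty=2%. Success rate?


raw_rate = 40 - 2 * (9 - 1)
= 40 - 2 * 8
= 40 - 16
= 24
Apply floor: max(24, 5) = 24%

24%


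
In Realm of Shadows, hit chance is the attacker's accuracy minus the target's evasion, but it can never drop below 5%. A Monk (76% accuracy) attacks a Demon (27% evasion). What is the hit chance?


accuracy - evasion = 76 - 27 = 49
Apply floor: max(49, 5) = 49
Hit chance = 49%

49%


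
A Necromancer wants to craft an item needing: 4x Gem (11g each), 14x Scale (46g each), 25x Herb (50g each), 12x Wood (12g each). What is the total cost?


Cost breakdown:
  Gem: 4 * 11 = 44
  Scale: 14 * 46 = 644
  Herb: 25 * 50 = 1250
  Wood: 12 * 12 = 144
Total = 44 + 644 + 1250 + 144 = 2082

2082 gold


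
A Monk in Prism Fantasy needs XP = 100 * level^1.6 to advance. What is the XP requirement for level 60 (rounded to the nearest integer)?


XP = 100 * level^1.6
Substitute level = 60:
XP = 100 * 60^1.6
= 100 * 699.9097
= 69991

69991 XP


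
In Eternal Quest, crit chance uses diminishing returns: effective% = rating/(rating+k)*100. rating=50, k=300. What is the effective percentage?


effective% = rating / (rating + k) * 100
= 50 / (50 + 300) * 100
= 50 / 350 * 100
= 0.142857 * 100
= 14.29%

14.29%


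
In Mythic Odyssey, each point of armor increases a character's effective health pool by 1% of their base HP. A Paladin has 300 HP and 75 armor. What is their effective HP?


EHP = 300 * (1 + 75/100)
= 300 * (1 + 0.75)
= 300 * 1.75
= 525.0

525.0 EHP


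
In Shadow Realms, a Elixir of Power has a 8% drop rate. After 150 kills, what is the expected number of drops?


Expected drops = kills * (drop_rate / 100)
= 150 * (8 / 100)
= 150 * 0.08
= 12.0

12.0 drops


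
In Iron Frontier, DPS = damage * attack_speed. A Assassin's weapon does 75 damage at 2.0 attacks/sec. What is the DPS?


DPS = damage * attack_speed
= 75 * 2.0
= 150.0

150.0 DPS


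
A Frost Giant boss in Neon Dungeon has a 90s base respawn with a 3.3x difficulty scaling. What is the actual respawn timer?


Respawn time = base * multiplier
= 90 * 3.3
= 297.0 seconds

297.0 seconds


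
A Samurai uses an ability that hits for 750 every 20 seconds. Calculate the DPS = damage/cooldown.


DPS = damage / cooldown
= 750 / 20
= 37.50

37.50 DPS


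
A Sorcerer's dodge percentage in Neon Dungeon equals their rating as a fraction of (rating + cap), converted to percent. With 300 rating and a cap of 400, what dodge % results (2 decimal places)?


dodge% = 300 / (300 + 400) * 100
= 300 / 700 * 100
= 0.428571 * 100
= 42.86%

42.86%


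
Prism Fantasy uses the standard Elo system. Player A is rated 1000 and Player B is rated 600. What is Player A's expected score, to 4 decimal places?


Elo expected score: Ea = 1/(1 + 10^((Rb-Ra)/400))
Rb - Ra = 600 - 1000 = -400
(Rb-Ra)/400 = -400/400 = -1.0
10^-1.0 = 0.1
Ea = 1/(1 + 0.1) = 1/1.1 = 0.9091

0.9091


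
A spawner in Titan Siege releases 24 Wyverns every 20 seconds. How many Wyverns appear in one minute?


Spawns per minute = count * (60 / interval)
= 24 * (60 / 20)
= 24 * 3.0
= 72.0

72.0 per minute


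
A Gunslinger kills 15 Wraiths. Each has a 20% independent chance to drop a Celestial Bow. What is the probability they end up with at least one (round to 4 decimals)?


P(at least one) = 1 - P(none) = 1 - (1-p)^n
p = 20/100 = 0.2
1 - p = 0.8
(1 - p)^15 = 0.8^15 = 0.035184
P(at least one) = 1 - 0.035184 = 0.9648

0.9648


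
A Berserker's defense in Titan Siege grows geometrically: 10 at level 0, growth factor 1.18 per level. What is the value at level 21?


value = base * growth^level
= 10 * 1.18^21
= 10 * 32.323781
= 323.24

323.24 defense


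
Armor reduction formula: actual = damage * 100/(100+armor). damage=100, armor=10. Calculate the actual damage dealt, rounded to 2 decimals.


actual = 100 * 100 / (100 + 10)
= 100 * 100 / 110
= 10000 / 110
= 90.91

90.91 damage


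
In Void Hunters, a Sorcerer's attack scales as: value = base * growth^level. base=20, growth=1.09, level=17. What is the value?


value = base * growth^level
= 20 * 1.09^17
= 20 * 4.327633
= 86.55

86.55 attack


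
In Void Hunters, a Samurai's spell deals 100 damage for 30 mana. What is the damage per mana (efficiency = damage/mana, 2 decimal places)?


Efficiency = damage / mana
= 100 / 30
= 3.33

3.33 dmg/mana


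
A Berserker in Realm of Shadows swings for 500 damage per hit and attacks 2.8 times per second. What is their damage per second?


DPS = damage * attack_speed
= 500 * 2.8
= 1400.0

1400.0 DPS


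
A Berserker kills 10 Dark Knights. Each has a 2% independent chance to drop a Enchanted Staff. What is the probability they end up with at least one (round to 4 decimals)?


P(at least one) = 1 - P(none) = 1 - (1-p)^n
p = 2/100 = 0.02
1 - p = 0.98
(1 - p)^10 = 0.98^10 = 0.817073
P(at least one) = 1 - 0.817073 = 0.1829

0.1829


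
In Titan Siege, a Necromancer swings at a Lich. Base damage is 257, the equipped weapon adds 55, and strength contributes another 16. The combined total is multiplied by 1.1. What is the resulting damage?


Sum base + weapon + str = 257 + 55 + 16 = 328
Multiply by 1.1:
328 * 1.1 = 360.8

360.8 damage


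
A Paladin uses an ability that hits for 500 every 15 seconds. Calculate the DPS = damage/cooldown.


DPS = damage / cooldown
= 500 / 15
= 33.33

33.33 DPS


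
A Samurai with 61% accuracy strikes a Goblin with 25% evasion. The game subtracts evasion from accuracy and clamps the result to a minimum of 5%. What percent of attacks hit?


accuracy - evasion = 61 - 25 = 36
Apply floor: max(36, 5) = 36
Hit chance = 36%

36%


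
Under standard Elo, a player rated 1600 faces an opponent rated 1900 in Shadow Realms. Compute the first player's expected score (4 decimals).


Elo expected score: Ea = 1/(1 + 10^((Rb-Ra)/400))
Rb - Ra = 1900 - 1600 = 300
(Rb-Ra)/400 = 300/400 = 0.75
10^0.75 = 5.623413
Ea = 1/(1 + 5.623413) = 1/6.623413 = 0.1510

0.1510


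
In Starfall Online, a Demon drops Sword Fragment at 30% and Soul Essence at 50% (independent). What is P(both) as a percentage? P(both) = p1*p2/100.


For independent events, P(both) = P(A) * P(B)
= 30% * 50%
= 1500 / 100 %
= 15.0%

15.0%


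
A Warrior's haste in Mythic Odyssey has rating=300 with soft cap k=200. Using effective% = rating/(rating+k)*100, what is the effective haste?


effective% = rating / (rating + k) * 100
= 300 / (300 + 200) * 100
= 300 / 500 * 100
= 0.6 * 100
= 60.00%

60.00%


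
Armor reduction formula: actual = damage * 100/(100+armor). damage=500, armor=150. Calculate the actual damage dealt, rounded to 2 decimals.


actual = 500 * 100 / (100 + 150)
= 500 * 100 / 250
= 50000 / 250
= 200.00

200.00 damage


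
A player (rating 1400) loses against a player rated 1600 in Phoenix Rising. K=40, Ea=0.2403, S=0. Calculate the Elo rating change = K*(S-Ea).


Elo update: delta = K * (S - Ea), where S = 0 (loses)
S - Ea = 0 - 0.2403 = -0.2403
Rating change = 40 * -0.2403
= -9.61

-9.61 rating points


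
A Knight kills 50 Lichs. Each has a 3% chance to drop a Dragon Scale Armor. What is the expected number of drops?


Expected drops = kills * (drop_rate / 100)
= 50 * (3 / 100)
= 50 * 0.03
= 1.5

1.5 drops


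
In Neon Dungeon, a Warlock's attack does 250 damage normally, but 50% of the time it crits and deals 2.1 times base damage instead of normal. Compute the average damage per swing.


E[dmg] = base * (1 + crit_chance * (crit_mult - 1))
cc as decimal = 50/100 = 0.5
cm - 1 = 2.1 - 1 = 1.1
Bonus factor = 0.5 * 1.1 = 0.55
Total multiplier = 1 + 0.55 = 1.55
Expected damage = 250 * 1.55 = 387.50

387.50 damage


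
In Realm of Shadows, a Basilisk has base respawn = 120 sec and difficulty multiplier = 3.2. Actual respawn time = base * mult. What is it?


Respawn time = base * multiplier
= 120 * 3.2
= 384.0 seconds

384.0 seconds


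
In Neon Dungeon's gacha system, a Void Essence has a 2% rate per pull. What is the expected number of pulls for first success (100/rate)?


Expected pulls for a geometric distribution = 1/p = 100 / rate%
= 100 / 2
= 50.0

50.0 pulls


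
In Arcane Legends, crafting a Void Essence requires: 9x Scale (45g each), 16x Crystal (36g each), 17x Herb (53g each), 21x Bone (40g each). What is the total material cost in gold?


Cost breakdown:
  Scale: 9 * 45 = 405
  Crystal: 16 * 36 = 576
  Herb: 17 * 53 = 901
  Bone: 21 * 40 = 840
Total = 405 + 576 + 901 + 840 = 2722

2722 gold


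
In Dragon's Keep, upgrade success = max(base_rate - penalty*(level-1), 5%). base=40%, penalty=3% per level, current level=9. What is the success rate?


raw_rate = 40 - 3 * (9 - 1)
= 40 - 3 * 8
= 40 - 24
= 16
Apply floor: max(16, 5) = 16%

16%


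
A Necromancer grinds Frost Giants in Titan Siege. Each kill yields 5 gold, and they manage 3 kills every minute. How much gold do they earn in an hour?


Gold per minute = 5 * 3 = 15
Gold per hour = 15 * 60 = 900

900 gold/hour


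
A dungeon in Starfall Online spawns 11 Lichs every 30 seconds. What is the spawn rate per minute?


Spawns per minute = count * (60 / interval)
= 11 * (60 / 30)
= 11 * 2.0
= 22.0

22.0 per minute


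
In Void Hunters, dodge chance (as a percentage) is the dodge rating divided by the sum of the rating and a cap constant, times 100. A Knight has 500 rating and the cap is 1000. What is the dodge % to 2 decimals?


dodge% = 500 / (500 + 1000) * 100
= 500 / 1500 * 100
= 0.333333 * 100
= 33.33%

33.33%


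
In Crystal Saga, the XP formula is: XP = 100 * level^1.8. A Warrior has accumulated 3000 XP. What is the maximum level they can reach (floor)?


XP = 100 * level^1.8, so level = (XP / 100)^(1/1.8)
= (3000 / 100)^(1/1.8)
= 30.0^0.5556
= 6.6164
Floor: level = 6

level 6


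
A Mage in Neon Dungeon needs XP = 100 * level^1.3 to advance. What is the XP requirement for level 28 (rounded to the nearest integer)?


XP = 100 * level^1.3
Substitute level = 28:
XP = 100 * 28^1.3
= 100 * 76.0861
= 7609

7609 XP


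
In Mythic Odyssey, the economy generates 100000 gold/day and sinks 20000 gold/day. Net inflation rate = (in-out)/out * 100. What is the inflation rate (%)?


Net gold = 100000 - 20000 = 80000
Inflation rate = net / sunk * 100 = 80000 / 20000 * 100
= 4.0 * 100
= 400.00%

400.00%


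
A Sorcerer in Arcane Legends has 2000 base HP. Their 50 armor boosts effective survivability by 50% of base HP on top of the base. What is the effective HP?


EHP = 2000 * (1 + 50/100)
= 2000 * (1 + 0.5)
= 2000 * 1.5
= 3000.0

3000.0 EHP


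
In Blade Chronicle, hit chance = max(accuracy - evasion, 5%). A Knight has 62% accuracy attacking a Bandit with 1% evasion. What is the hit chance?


accuracy - evasion = 62 - 1 = 61
Apply floor: max(61, 5) = 61
Hit chance = 61%

61%


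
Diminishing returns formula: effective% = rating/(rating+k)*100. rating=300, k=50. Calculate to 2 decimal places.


effective% = rating / (rating + k) * 100
= 300 / (300 + 50) * 100
= 300 / 350 * 100
= 0.857143 * 100
= 85.71%

85.71%


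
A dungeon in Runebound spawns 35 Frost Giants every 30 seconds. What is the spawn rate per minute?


Spawns per minute = count * (60 / interval)
= 35 * (60 / 30)
= 35 * 2.0
= 70.0

70.0 per minute


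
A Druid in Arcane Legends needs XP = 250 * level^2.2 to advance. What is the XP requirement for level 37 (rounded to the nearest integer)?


XP = 250 * level^2.2
Substitute level = 37:
XP = 250 * 37^2.2
= 250 * 2818.6671
= 704667

704667 XP


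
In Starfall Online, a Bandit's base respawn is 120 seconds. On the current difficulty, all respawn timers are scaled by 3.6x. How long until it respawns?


Respawn time = base * multiplier
= 120 * 3.6
= 432.0 seconds

432.0 seconds


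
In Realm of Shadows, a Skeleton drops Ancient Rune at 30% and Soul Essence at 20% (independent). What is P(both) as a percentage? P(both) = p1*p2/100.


For independent events, P(both) = P(A) * P(B)
= 30% * 20%
= 600 / 100 %
= 6.0%

6.0%


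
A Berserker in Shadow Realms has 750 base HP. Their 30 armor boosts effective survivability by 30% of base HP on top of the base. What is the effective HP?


EHP = 750 * (1 + 30/100)
= 750 * (1 + 0.3)
= 750 * 1.3
= 975.0

975.0 EHP


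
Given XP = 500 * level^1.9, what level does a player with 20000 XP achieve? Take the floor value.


XP = 500 * level^1.9, so level = (XP / 500)^(1/1.9)
= (20000 / 500)^(1/1.9)
= 40.0^0.5263
= 6.9693
Floor: level = 6

level 6


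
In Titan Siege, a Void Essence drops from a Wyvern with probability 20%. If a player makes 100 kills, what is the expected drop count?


Expected drops = kills * (drop_rate / 100)
= 100 * (20 / 100)
= 100 * 0.2
= 20.0

20.0 drops


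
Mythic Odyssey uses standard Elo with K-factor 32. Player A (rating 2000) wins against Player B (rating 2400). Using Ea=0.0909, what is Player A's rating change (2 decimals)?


Elo update: delta = K * (S - Ea), where S = 1 (wins)
S - Ea = 1 - 0.0909 = 0.9091
Rating change = 32 * 0.9091
= 29.09

29.09 rating points


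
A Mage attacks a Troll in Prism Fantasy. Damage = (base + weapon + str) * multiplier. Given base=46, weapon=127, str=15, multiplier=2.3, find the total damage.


Sum base + weapon + str = 46 + 127 + 15 = 188
Multiply by 2.3:
188 * 2.3 = 432.4

432.4 damage


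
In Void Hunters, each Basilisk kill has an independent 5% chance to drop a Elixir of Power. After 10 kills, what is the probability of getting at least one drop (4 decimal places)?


P(at least one) = 1 - P(none) = 1 - (1-p)^n
p = 5/100 = 0.05
1 - p = 0.95
(1 - p)^10 = 0.95^10 = 0.598737
P(at least one) = 1 - 0.598737 = 0.4013

0.4013


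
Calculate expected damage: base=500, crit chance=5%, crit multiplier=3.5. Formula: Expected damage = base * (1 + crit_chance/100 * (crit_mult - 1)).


E[dmg] = base * (1 + crit_chance * (crit_mult - 1))
cc as decimal = 5/100 = 0.05
cm - 1 = 3.5 - 1 = 2.5
Bonus factor = 0.05 * 2.5 = 0.125
Total multiplier = 1 + 0.125 = 1.125
Expected damage = 500 * 1.125 = 562.50

562.50 damage


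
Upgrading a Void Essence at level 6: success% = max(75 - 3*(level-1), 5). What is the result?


raw_rate = 75 - 3 * (6 - 1)
= 75 - 3 * 5
= 75 - 15
= 60
Apply floor: max(60, 5) = 60%

60%


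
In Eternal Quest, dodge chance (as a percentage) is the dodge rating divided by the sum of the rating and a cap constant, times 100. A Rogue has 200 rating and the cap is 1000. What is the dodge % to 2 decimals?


dodge% = 200 / (200 + 1000) * 100
= 200 / 1200 * 100
= 0.166667 * 100
= 16.67%

16.67%


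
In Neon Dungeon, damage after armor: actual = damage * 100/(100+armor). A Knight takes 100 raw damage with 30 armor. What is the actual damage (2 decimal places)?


actual = 100 * 100 / (100 + 30)
= 100 * 100 / 130
= 10000 / 130
= 76.92

76.92 damage


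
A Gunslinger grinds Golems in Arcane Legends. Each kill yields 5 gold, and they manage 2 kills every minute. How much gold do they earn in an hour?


Gold per minute = 5 * 2 = 10
Gold per hour = 10 * 60 = 600

600 gold/hour


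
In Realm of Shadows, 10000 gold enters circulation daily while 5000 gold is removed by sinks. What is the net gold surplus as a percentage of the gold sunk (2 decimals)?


Net gold = 10000 - 5000 = 5000
Inflation rate = net / sunk * 100 = 5000 / 5000 * 100
= 1.0 * 100
= 100.00%

100.00%


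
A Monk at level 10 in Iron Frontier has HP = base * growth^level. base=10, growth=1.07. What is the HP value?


value = base * growth^level
= 10 * 1.07^10
= 10 * 1.967151
= 19.67

19.67 HP


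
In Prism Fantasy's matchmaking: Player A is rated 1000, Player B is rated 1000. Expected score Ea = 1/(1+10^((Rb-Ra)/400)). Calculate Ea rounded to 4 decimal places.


Elo expected score: Ea = 1/(1 + 10^((Rb-Ra)/400))
Rb - Ra = 1000 - 1000 = 0
(Rb-Ra)/400 = 0/400 = 0.0
10^0.0 = 1.0
Ea = 1/(1 + 1.0) = 1/2.0 = 0.5000

0.5000


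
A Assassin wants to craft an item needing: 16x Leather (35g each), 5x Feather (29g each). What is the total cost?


Cost breakdown:
  Leather: 16 * 35 = 560
  Feather: 5 * 29 = 145
Total = 560 + 145 = 705

705 gold


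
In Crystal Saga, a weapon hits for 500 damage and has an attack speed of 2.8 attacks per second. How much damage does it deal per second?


DPS = damage * attack_speed
= 500 * 2.8
= 1400.0

1400.0 DPS


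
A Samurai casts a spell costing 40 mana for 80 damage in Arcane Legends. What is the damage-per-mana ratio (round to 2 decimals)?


Efficiency = damage / mana
= 80 / 40
= 2.00

2.00 dmg/mana


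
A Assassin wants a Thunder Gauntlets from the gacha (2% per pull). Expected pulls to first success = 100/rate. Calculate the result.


Expected pulls for a geometric distribution = 1/p = 100 / rate%
= 100 / 2
= 50.0

50.0 pulls


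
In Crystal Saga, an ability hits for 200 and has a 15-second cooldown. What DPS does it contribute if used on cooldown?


DPS = damage / cooldown
= 200 / 15
= 13.33

13.33 DPS


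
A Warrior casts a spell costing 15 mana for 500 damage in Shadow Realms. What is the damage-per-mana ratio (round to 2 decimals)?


Efficiency = damage / mana
= 500 / 15
= 33.33

33.33 dmg/mana


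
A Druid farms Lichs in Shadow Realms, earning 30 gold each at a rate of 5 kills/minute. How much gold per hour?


Gold per minute = 30 * 5 = 150
Gold per hour = 150 * 60 = 9000

9000 gold/hour


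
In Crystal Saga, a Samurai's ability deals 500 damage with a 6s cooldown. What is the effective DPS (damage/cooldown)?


DPS = damage / cooldown
= 500 / 6
= 83.33

83.33 DPS


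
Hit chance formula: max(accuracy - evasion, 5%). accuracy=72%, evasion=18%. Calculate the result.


accuracy - evasion = 72 - 18 = 54
Apply floor: max(54, 5) = 54
Hit chance = 54%

54%


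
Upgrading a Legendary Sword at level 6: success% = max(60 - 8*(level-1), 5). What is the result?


raw_rate = 60 - 8 * (6 - 1)
= 60 - 8 * 5
= 60 - 40
= 20
Apply floor: max(20, 5) = 20%

20%


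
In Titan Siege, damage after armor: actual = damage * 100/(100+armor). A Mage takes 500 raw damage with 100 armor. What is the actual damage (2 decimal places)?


actual = 500 * 100 / (100 + 100)
= 500 * 100 / 200
= 50000 / 200
= 250.00

250.00 damage


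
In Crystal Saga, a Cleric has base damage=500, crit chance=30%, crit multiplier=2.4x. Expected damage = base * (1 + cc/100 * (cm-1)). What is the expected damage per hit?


E[dmg] = base * (1 + crit_chance * (crit_mult - 1))
cc as decimal = 30/100 = 0.3
cm - 1 = 2.4 - 1 = 1.4
Bonus factor = 0.3 * 1.4 = 0.42
Total multiplier = 1 + 0.42 = 1.42
Expected damage = 500 * 1.42 = 710.00

710.00 damage


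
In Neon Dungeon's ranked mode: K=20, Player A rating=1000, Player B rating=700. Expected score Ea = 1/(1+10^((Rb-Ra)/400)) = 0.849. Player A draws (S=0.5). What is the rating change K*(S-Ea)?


Elo update: delta = K * (S - Ea), where S = 0.5 (draws)
S - Ea = 0.5 - 0.849 = -0.349
Rating change = 20 * -0.349
= -6.98

-6.98 rating points


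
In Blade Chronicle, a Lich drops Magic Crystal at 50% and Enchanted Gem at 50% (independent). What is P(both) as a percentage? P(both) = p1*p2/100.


For independent events, P(both) = P(A) * P(B)
= 50% * 50%
= 2500 / 100 %
= 25.0%

25.0%


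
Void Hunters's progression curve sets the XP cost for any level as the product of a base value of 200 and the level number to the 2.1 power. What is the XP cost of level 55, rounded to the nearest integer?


XP = 200 * level^2.1
Substitute level = 55:
XP = 200 * 55^2.1
= 200 * 4516.0802
= 903216

903216 XP


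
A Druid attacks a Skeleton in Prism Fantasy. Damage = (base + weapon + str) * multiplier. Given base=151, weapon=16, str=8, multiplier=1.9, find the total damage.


Sum base + weapon + str = 151 + 16 + 8 = 175
Multiply by 1.9:
175 * 1.9 = 332.5

332.5 damage


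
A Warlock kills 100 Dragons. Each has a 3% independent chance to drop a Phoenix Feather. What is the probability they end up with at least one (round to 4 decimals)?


P(at least one) = 1 - P(none) = 1 - (1-p)^n
p = 3/100 = 0.03
1 - p = 0.97
(1 - p)^100 = 0.97^100 = 0.047553
P(at least one) = 1 - 0.047553 = 0.9524

0.9524


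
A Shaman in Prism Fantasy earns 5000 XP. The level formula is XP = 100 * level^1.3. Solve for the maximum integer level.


XP = 100 * level^1.3, so level = (XP / 100)^(1/1.3)
= (5000 / 100)^(1/1.3)
= 50.0^0.7692
= 20.2722
Floor: level = 20

level 20


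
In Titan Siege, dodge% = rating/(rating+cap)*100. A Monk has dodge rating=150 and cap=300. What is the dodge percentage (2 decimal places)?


dodge% = 150 / (150 + 300) * 100
= 150 / 450 * 100
= 0.333333 * 100
= 33.33%

33.33%


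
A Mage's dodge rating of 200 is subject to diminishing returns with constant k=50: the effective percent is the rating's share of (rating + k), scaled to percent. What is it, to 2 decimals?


effective% = rating / (rating + k) * 100
= 200 / (200 + 50) * 100
= 200 / 250 * 100
= 0.8 * 100
= 80.00%

80.00%


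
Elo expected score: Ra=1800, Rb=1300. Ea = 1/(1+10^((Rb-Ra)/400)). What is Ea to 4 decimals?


Elo expected score: Ea = 1/(1 + 10^((Rb-Ra)/400))
Rb - Ra = 1300 - 1800 = -500
(Rb-Ra)/400 = -500/400 = -1.25
10^-1.25 = 0.056234
Ea = 1/(1 + 0.056234) = 1/1.056234 = 0.9468

0.9468


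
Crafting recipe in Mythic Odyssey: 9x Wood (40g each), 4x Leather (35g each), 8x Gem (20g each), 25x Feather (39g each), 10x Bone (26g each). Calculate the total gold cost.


Cost breakdown:
  Wood: 9 * 40 = 360
  Leather: 4 * 35 = 140
  Gem: 8 * 20 = 160
  Feather: 25 * 39 = 975
  Bone: 10 * 26 = 260
Total = 360 + 140 + 160 + 975 + 260 = 1895

1895 gold


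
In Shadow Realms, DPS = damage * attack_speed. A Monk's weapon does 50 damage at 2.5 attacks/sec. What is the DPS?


DPS = damage * attack_speed
= 50 * 2.5
= 125.0

125.0 DPS


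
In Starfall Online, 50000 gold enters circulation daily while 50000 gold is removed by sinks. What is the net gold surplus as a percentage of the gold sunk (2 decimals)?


Net gold = 50000 - 50000 = 0
Inflation rate = net / sunk * 100 = 0 / 50000 * 100
= 0.0 * 100
= 0.00%

0.00%


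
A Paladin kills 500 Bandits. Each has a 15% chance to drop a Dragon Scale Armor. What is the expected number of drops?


Expected drops = kills * (drop_rate / 100)
= 500 * (15 / 100)
= 500 * 0.15
= 75.0

75.0 drops


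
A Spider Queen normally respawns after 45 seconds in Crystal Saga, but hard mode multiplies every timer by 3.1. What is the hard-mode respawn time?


Respawn time = base * multiplier
= 45 * 3.1
= 139.5 seconds

139.5 seconds


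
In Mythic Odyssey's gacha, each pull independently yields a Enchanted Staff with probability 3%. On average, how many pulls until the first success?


Expected pulls for a geometric distribution = 1/p = 100 / rate%
= 100 / 3
= 33.33

33.33 pulls


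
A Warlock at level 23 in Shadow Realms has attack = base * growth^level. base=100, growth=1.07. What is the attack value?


value = base * growth^level
= 100 * 1.07^23
= 100 * 4.74053
= 474.05

474.05 attack


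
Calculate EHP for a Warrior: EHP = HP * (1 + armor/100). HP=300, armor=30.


EHP = 300 * (1 + 30/100)
= 300 * (1 + 0.3)
= 300 * 1.3
= 390.0

390.0 EHP


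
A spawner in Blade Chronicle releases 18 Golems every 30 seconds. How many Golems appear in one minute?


Spawns per minute = count * (60 / interval)
= 18 * (60 / 30)
= 18 * 2.0
= 36.0

36.0 per minute


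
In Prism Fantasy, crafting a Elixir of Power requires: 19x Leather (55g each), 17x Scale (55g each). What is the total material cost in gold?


Cost breakdown:
  Leather: 19 * 55 = 1045
  Scale: 17 * 55 = 935
Total = 1045 + 935 = 1980

1980 gold


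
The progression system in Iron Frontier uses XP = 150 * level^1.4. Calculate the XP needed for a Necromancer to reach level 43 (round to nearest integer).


XP = 150 * level^1.4
Substitute level = 43:
XP = 150 * 43^1.4
= 150 * 193.5779
= 29037

29037 XP


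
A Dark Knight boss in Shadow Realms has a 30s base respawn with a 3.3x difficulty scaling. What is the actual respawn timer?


Respawn time = base * multiplier
= 30 * 3.3
= 99.0 seconds

99.0 seconds


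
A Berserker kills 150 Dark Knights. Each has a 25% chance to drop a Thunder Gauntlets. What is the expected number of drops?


Expected drops = kills * (drop_rate / 100)
= 150 * (25 / 100)
= 150 * 0.25
= 37.5

37.5 drops


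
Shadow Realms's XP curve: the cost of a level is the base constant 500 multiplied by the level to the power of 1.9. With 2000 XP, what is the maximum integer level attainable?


XP = 500 * level^1.9, so level = (XP / 500)^(1/1.9)
= (2000 / 500)^(1/1.9)
= 4.0^0.5263
= 2.0743
Floor: level = 2

level 2


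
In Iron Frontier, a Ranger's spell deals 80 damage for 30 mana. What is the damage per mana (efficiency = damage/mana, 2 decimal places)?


Efficiency = damage / mana
= 80 / 30
= 2.67

2.67 dmg/mana


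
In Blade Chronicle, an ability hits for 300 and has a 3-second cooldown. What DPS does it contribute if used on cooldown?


DPS = damage / cooldown
= 300 / 3
= 100.00

100.00 DPS


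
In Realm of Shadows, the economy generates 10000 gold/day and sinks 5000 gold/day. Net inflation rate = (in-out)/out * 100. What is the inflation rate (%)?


Net gold = 10000 - 5000 = 5000
Inflation rate = net / sunk * 100 = 5000 / 5000 * 100
= 1.0 * 100
= 100.00%

100.00%


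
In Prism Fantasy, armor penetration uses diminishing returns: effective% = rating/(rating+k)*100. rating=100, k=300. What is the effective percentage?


effective% = rating / (rating + k) * 100
= 100 / (100 + 300) * 100
= 100 / 400 * 100
= 0.25 * 100
= 25.00%

25.00%


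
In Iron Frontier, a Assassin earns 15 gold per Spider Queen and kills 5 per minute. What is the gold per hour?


Gold per minute = 15 * 5 = 75
Gold per hour = 75 * 60 = 4500

4500 gold/hour


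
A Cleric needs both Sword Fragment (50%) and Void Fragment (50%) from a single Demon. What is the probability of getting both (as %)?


For independent events, P(both) = P(A) * P(B)
= 50% * 50%
= 2500 / 100 %
= 25.0%

25.0%


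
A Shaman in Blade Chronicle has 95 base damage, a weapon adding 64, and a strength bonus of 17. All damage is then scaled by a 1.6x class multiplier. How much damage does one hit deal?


Sum base + weapon + str = 95 + 64 + 17 = 176
Multiply by 1.6:
176 * 1.6 = 281.6

281.6 damage


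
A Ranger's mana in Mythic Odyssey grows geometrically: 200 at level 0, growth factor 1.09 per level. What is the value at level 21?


value = base * growth^level
= 200 * 1.09^21
= 200 * 6.108808
= 1221.76

1221.76 mana
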